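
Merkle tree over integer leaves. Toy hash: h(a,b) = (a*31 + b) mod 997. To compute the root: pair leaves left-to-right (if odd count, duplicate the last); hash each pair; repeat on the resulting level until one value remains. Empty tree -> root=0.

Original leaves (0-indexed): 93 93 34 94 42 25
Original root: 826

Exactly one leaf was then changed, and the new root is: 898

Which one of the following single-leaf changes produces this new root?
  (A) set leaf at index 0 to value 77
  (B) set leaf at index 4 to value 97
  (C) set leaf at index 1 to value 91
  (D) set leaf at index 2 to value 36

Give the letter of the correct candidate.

Original leaves: [93, 93, 34, 94, 42, 25]
Target new root: 898
Try each candidate change and compute the resulting root:
Candidate A: set leaf[0] = 77 -> leaves = [77, 93, 34, 94, 42, 25]
  L0: [77, 93, 34, 94, 42, 25]
  L1: h(77,93)=(77*31+93)%997=486 h(34,94)=(34*31+94)%997=151 h(42,25)=(42*31+25)%997=330 -> [486, 151, 330]
  L2: h(486,151)=(486*31+151)%997=262 h(330,330)=(330*31+330)%997=590 -> [262, 590]
  L3: h(262,590)=(262*31+590)%997=736 -> [736]
  root = 736 != target 898
Candidate B: set leaf[4] = 97 -> leaves = [93, 93, 34, 94, 97, 25]
  L0: [93, 93, 34, 94, 97, 25]
  L1: h(93,93)=(93*31+93)%997=982 h(34,94)=(34*31+94)%997=151 h(97,25)=(97*31+25)%997=41 -> [982, 151, 41]
  L2: h(982,151)=(982*31+151)%997=683 h(41,41)=(41*31+41)%997=315 -> [683, 315]
  L3: h(683,315)=(683*31+315)%997=551 -> [551]
  root = 551 != target 898
Candidate C: set leaf[1] = 91 -> leaves = [93, 91, 34, 94, 42, 25]
  L0: [93, 91, 34, 94, 42, 25]
  L1: h(93,91)=(93*31+91)%997=980 h(34,94)=(34*31+94)%997=151 h(42,25)=(42*31+25)%997=330 -> [980, 151, 330]
  L2: h(980,151)=(980*31+151)%997=621 h(330,330)=(330*31+330)%997=590 -> [621, 590]
  L3: h(621,590)=(621*31+590)%997=898 -> [898]
  root = 898 == target 898  ** MATCH **
Candidate D: set leaf[2] = 36 -> leaves = [93, 93, 36, 94, 42, 25]
  L0: [93, 93, 36, 94, 42, 25]
  L1: h(93,93)=(93*31+93)%997=982 h(36,94)=(36*31+94)%997=213 h(42,25)=(42*31+25)%997=330 -> [982, 213, 330]
  L2: h(982,213)=(982*31+213)%997=745 h(330,330)=(330*31+330)%997=590 -> [745, 590]
  L3: h(745,590)=(745*31+590)%997=754 -> [754]
  root = 754 != target 898
Candidate C produces the target root.

Answer: C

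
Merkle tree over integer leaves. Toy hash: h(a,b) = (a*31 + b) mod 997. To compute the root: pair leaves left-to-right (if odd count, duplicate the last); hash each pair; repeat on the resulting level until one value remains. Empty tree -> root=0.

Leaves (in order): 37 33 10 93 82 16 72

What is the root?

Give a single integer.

L0: [37, 33, 10, 93, 82, 16, 72]
L1: h(37,33)=(37*31+33)%997=183 h(10,93)=(10*31+93)%997=403 h(82,16)=(82*31+16)%997=564 h(72,72)=(72*31+72)%997=310 -> [183, 403, 564, 310]
L2: h(183,403)=(183*31+403)%997=94 h(564,310)=(564*31+310)%997=845 -> [94, 845]
L3: h(94,845)=(94*31+845)%997=768 -> [768]

Answer: 768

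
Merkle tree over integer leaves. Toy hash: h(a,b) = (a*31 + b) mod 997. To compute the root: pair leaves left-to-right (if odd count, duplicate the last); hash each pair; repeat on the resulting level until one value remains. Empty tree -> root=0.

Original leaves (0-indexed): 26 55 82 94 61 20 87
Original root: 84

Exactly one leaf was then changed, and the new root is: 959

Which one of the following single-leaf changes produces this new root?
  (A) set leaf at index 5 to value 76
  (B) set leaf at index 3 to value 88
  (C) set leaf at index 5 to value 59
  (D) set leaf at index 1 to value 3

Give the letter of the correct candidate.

Answer: D

Derivation:
Original leaves: [26, 55, 82, 94, 61, 20, 87]
Target new root: 959
Try each candidate change and compute the resulting root:
Candidate A: set leaf[5] = 76 -> leaves = [26, 55, 82, 94, 61, 76, 87]
  L0: [26, 55, 82, 94, 61, 76, 87]
  L1: h(26,55)=(26*31+55)%997=861 h(82,94)=(82*31+94)%997=642 h(61,76)=(61*31+76)%997=970 h(87,87)=(87*31+87)%997=790 -> [861, 642, 970, 790]
  L2: h(861,642)=(861*31+642)%997=414 h(970,790)=(970*31+790)%997=950 -> [414, 950]
  L3: h(414,950)=(414*31+950)%997=823 -> [823]
  root = 823 != target 959
Candidate B: set leaf[3] = 88 -> leaves = [26, 55, 82, 88, 61, 20, 87]
  L0: [26, 55, 82, 88, 61, 20, 87]
  L1: h(26,55)=(26*31+55)%997=861 h(82,88)=(82*31+88)%997=636 h(61,20)=(61*31+20)%997=914 h(87,87)=(87*31+87)%997=790 -> [861, 636, 914, 790]
  L2: h(861,636)=(861*31+636)%997=408 h(914,790)=(914*31+790)%997=211 -> [408, 211]
  L3: h(408,211)=(408*31+211)%997=895 -> [895]
  root = 895 != target 959
Candidate C: set leaf[5] = 59 -> leaves = [26, 55, 82, 94, 61, 59, 87]
  L0: [26, 55, 82, 94, 61, 59, 87]
  L1: h(26,55)=(26*31+55)%997=861 h(82,94)=(82*31+94)%997=642 h(61,59)=(61*31+59)%997=953 h(87,87)=(87*31+87)%997=790 -> [861, 642, 953, 790]
  L2: h(861,642)=(861*31+642)%997=414 h(953,790)=(953*31+790)%997=423 -> [414, 423]
  L3: h(414,423)=(414*31+423)%997=296 -> [296]
  root = 296 != target 959
Candidate D: set leaf[1] = 3 -> leaves = [26, 3, 82, 94, 61, 20, 87]
  L0: [26, 3, 82, 94, 61, 20, 87]
  L1: h(26,3)=(26*31+3)%997=809 h(82,94)=(82*31+94)%997=642 h(61,20)=(61*31+20)%997=914 h(87,87)=(87*31+87)%997=790 -> [809, 642, 914, 790]
  L2: h(809,642)=(809*31+642)%997=796 h(914,790)=(914*31+790)%997=211 -> [796, 211]
  L3: h(796,211)=(796*31+211)%997=959 -> [959]
  root = 959 == target 959  ** MATCH **
Candidate D produces the target root.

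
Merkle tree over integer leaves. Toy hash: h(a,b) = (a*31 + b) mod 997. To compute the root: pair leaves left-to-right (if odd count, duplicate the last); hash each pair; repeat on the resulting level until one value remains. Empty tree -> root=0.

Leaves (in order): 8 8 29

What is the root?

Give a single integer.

L0: [8, 8, 29]
L1: h(8,8)=(8*31+8)%997=256 h(29,29)=(29*31+29)%997=928 -> [256, 928]
L2: h(256,928)=(256*31+928)%997=888 -> [888]

Answer: 888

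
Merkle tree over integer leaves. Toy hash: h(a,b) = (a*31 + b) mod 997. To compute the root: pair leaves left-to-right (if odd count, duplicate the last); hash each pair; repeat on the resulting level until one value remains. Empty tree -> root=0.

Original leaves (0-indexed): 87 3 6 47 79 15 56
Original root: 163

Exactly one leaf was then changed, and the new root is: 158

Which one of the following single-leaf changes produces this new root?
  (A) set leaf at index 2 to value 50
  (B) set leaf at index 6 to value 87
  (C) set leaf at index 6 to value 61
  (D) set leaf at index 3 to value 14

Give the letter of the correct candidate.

Original leaves: [87, 3, 6, 47, 79, 15, 56]
Target new root: 158
Try each candidate change and compute the resulting root:
Candidate A: set leaf[2] = 50 -> leaves = [87, 3, 50, 47, 79, 15, 56]
  L0: [87, 3, 50, 47, 79, 15, 56]
  L1: h(87,3)=(87*31+3)%997=706 h(50,47)=(50*31+47)%997=600 h(79,15)=(79*31+15)%997=470 h(56,56)=(56*31+56)%997=795 -> [706, 600, 470, 795]
  L2: h(706,600)=(706*31+600)%997=552 h(470,795)=(470*31+795)%997=410 -> [552, 410]
  L3: h(552,410)=(552*31+410)%997=573 -> [573]
  root = 573 != target 158
Candidate B: set leaf[6] = 87 -> leaves = [87, 3, 6, 47, 79, 15, 87]
  L0: [87, 3, 6, 47, 79, 15, 87]
  L1: h(87,3)=(87*31+3)%997=706 h(6,47)=(6*31+47)%997=233 h(79,15)=(79*31+15)%997=470 h(87,87)=(87*31+87)%997=790 -> [706, 233, 470, 790]
  L2: h(706,233)=(706*31+233)%997=185 h(470,790)=(470*31+790)%997=405 -> [185, 405]
  L3: h(185,405)=(185*31+405)%997=158 -> [158]
  root = 158 == target 158  ** MATCH **
Candidate C: set leaf[6] = 61 -> leaves = [87, 3, 6, 47, 79, 15, 61]
  L0: [87, 3, 6, 47, 79, 15, 61]
  L1: h(87,3)=(87*31+3)%997=706 h(6,47)=(6*31+47)%997=233 h(79,15)=(79*31+15)%997=470 h(61,61)=(61*31+61)%997=955 -> [706, 233, 470, 955]
  L2: h(706,233)=(706*31+233)%997=185 h(470,955)=(470*31+955)%997=570 -> [185, 570]
  L3: h(185,570)=(185*31+570)%997=323 -> [323]
  root = 323 != target 158
Candidate D: set leaf[3] = 14 -> leaves = [87, 3, 6, 14, 79, 15, 56]
  L0: [87, 3, 6, 14, 79, 15, 56]
  L1: h(87,3)=(87*31+3)%997=706 h(6,14)=(6*31+14)%997=200 h(79,15)=(79*31+15)%997=470 h(56,56)=(56*31+56)%997=795 -> [706, 200, 470, 795]
  L2: h(706,200)=(706*31+200)%997=152 h(470,795)=(470*31+795)%997=410 -> [152, 410]
  L3: h(152,410)=(152*31+410)%997=137 -> [137]
  root = 137 != target 158
Candidate B produces the target root.

Answer: B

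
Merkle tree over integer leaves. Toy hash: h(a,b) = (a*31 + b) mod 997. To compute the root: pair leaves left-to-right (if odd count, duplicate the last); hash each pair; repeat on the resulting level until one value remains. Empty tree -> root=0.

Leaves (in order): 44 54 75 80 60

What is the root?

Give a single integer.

L0: [44, 54, 75, 80, 60]
L1: h(44,54)=(44*31+54)%997=421 h(75,80)=(75*31+80)%997=411 h(60,60)=(60*31+60)%997=923 -> [421, 411, 923]
L2: h(421,411)=(421*31+411)%997=501 h(923,923)=(923*31+923)%997=623 -> [501, 623]
L3: h(501,623)=(501*31+623)%997=202 -> [202]

Answer: 202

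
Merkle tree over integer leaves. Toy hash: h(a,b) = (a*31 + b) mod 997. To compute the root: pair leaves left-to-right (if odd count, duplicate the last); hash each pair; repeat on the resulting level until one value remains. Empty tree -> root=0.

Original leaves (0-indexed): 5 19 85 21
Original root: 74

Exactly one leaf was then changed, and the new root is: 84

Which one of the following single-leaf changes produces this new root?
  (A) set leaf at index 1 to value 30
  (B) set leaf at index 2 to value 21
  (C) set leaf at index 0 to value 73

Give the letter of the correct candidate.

Original leaves: [5, 19, 85, 21]
Target new root: 84
Try each candidate change and compute the resulting root:
Candidate A: set leaf[1] = 30 -> leaves = [5, 30, 85, 21]
  L0: [5, 30, 85, 21]
  L1: h(5,30)=(5*31+30)%997=185 h(85,21)=(85*31+21)%997=662 -> [185, 662]
  L2: h(185,662)=(185*31+662)%997=415 -> [415]
  root = 415 != target 84
Candidate B: set leaf[2] = 21 -> leaves = [5, 19, 21, 21]
  L0: [5, 19, 21, 21]
  L1: h(5,19)=(5*31+19)%997=174 h(21,21)=(21*31+21)%997=672 -> [174, 672]
  L2: h(174,672)=(174*31+672)%997=84 -> [84]
  root = 84 == target 84  ** MATCH **
Candidate C: set leaf[0] = 73 -> leaves = [73, 19, 85, 21]
  L0: [73, 19, 85, 21]
  L1: h(73,19)=(73*31+19)%997=288 h(85,21)=(85*31+21)%997=662 -> [288, 662]
  L2: h(288,662)=(288*31+662)%997=617 -> [617]
  root = 617 != target 84
Candidate B produces the target root.

Answer: B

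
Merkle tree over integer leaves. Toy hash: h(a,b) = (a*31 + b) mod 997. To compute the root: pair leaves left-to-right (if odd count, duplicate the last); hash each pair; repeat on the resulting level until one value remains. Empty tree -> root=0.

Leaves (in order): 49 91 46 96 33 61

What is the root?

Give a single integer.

Answer: 979

Derivation:
L0: [49, 91, 46, 96, 33, 61]
L1: h(49,91)=(49*31+91)%997=613 h(46,96)=(46*31+96)%997=525 h(33,61)=(33*31+61)%997=87 -> [613, 525, 87]
L2: h(613,525)=(613*31+525)%997=585 h(87,87)=(87*31+87)%997=790 -> [585, 790]
L3: h(585,790)=(585*31+790)%997=979 -> [979]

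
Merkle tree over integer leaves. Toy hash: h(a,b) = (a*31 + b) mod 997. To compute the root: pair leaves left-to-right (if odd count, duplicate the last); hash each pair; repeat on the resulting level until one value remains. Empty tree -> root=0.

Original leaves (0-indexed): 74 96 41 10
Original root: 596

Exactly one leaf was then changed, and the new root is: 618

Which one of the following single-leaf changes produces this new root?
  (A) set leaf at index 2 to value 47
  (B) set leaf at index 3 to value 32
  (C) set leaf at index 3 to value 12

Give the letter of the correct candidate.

Original leaves: [74, 96, 41, 10]
Target new root: 618
Try each candidate change and compute the resulting root:
Candidate A: set leaf[2] = 47 -> leaves = [74, 96, 47, 10]
  L0: [74, 96, 47, 10]
  L1: h(74,96)=(74*31+96)%997=396 h(47,10)=(47*31+10)%997=470 -> [396, 470]
  L2: h(396,470)=(396*31+470)%997=782 -> [782]
  root = 782 != target 618
Candidate B: set leaf[3] = 32 -> leaves = [74, 96, 41, 32]
  L0: [74, 96, 41, 32]
  L1: h(74,96)=(74*31+96)%997=396 h(41,32)=(41*31+32)%997=306 -> [396, 306]
  L2: h(396,306)=(396*31+306)%997=618 -> [618]
  root = 618 == target 618  ** MATCH **
Candidate C: set leaf[3] = 12 -> leaves = [74, 96, 41, 12]
  L0: [74, 96, 41, 12]
  L1: h(74,96)=(74*31+96)%997=396 h(41,12)=(41*31+12)%997=286 -> [396, 286]
  L2: h(396,286)=(396*31+286)%997=598 -> [598]
  root = 598 != target 618
Candidate B produces the target root.

Answer: B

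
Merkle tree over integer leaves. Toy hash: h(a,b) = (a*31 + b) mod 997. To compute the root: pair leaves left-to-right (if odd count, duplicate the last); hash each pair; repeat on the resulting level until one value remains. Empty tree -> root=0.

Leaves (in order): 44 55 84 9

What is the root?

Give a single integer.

Answer: 740

Derivation:
L0: [44, 55, 84, 9]
L1: h(44,55)=(44*31+55)%997=422 h(84,9)=(84*31+9)%997=619 -> [422, 619]
L2: h(422,619)=(422*31+619)%997=740 -> [740]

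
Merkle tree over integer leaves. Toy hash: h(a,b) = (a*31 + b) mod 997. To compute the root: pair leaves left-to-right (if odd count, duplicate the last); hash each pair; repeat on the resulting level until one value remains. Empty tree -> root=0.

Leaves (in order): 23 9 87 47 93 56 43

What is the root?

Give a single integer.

Answer: 13

Derivation:
L0: [23, 9, 87, 47, 93, 56, 43]
L1: h(23,9)=(23*31+9)%997=722 h(87,47)=(87*31+47)%997=750 h(93,56)=(93*31+56)%997=945 h(43,43)=(43*31+43)%997=379 -> [722, 750, 945, 379]
L2: h(722,750)=(722*31+750)%997=201 h(945,379)=(945*31+379)%997=761 -> [201, 761]
L3: h(201,761)=(201*31+761)%997=13 -> [13]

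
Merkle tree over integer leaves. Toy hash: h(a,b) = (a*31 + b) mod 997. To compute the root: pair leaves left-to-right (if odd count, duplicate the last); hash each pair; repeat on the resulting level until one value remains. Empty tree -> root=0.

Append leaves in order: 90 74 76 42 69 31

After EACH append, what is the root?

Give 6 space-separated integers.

After append 90 (leaves=[90]):
  L0: [90]
  root=90
After append 74 (leaves=[90, 74]):
  L0: [90, 74]
  L1: h(90,74)=(90*31+74)%997=870 -> [870]
  root=870
After append 76 (leaves=[90, 74, 76]):
  L0: [90, 74, 76]
  L1: h(90,74)=(90*31+74)%997=870 h(76,76)=(76*31+76)%997=438 -> [870, 438]
  L2: h(870,438)=(870*31+438)%997=489 -> [489]
  root=489
After append 42 (leaves=[90, 74, 76, 42]):
  L0: [90, 74, 76, 42]
  L1: h(90,74)=(90*31+74)%997=870 h(76,42)=(76*31+42)%997=404 -> [870, 404]
  L2: h(870,404)=(870*31+404)%997=455 -> [455]
  root=455
After append 69 (leaves=[90, 74, 76, 42, 69]):
  L0: [90, 74, 76, 42, 69]
  L1: h(90,74)=(90*31+74)%997=870 h(76,42)=(76*31+42)%997=404 h(69,69)=(69*31+69)%997=214 -> [870, 404, 214]
  L2: h(870,404)=(870*31+404)%997=455 h(214,214)=(214*31+214)%997=866 -> [455, 866]
  L3: h(455,866)=(455*31+866)%997=16 -> [16]
  root=16
After append 31 (leaves=[90, 74, 76, 42, 69, 31]):
  L0: [90, 74, 76, 42, 69, 31]
  L1: h(90,74)=(90*31+74)%997=870 h(76,42)=(76*31+42)%997=404 h(69,31)=(69*31+31)%997=176 -> [870, 404, 176]
  L2: h(870,404)=(870*31+404)%997=455 h(176,176)=(176*31+176)%997=647 -> [455, 647]
  L3: h(455,647)=(455*31+647)%997=794 -> [794]
  root=794

Answer: 90 870 489 455 16 794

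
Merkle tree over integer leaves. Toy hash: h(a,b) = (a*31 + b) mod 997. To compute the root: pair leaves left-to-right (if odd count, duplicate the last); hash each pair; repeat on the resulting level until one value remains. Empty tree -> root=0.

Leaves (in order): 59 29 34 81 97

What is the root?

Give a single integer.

L0: [59, 29, 34, 81, 97]
L1: h(59,29)=(59*31+29)%997=861 h(34,81)=(34*31+81)%997=138 h(97,97)=(97*31+97)%997=113 -> [861, 138, 113]
L2: h(861,138)=(861*31+138)%997=907 h(113,113)=(113*31+113)%997=625 -> [907, 625]
L3: h(907,625)=(907*31+625)%997=826 -> [826]

Answer: 826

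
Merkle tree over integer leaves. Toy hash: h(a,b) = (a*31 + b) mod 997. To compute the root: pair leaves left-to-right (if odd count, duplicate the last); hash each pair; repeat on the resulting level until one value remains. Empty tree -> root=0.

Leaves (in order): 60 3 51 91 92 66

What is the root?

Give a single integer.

Answer: 374

Derivation:
L0: [60, 3, 51, 91, 92, 66]
L1: h(60,3)=(60*31+3)%997=866 h(51,91)=(51*31+91)%997=675 h(92,66)=(92*31+66)%997=924 -> [866, 675, 924]
L2: h(866,675)=(866*31+675)%997=602 h(924,924)=(924*31+924)%997=655 -> [602, 655]
L3: h(602,655)=(602*31+655)%997=374 -> [374]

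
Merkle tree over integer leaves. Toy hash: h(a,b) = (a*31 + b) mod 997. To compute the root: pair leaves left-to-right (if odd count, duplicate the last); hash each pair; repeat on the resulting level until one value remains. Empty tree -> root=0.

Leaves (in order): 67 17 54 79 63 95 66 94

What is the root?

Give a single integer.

L0: [67, 17, 54, 79, 63, 95, 66, 94]
L1: h(67,17)=(67*31+17)%997=100 h(54,79)=(54*31+79)%997=756 h(63,95)=(63*31+95)%997=54 h(66,94)=(66*31+94)%997=146 -> [100, 756, 54, 146]
L2: h(100,756)=(100*31+756)%997=865 h(54,146)=(54*31+146)%997=823 -> [865, 823]
L3: h(865,823)=(865*31+823)%997=719 -> [719]

Answer: 719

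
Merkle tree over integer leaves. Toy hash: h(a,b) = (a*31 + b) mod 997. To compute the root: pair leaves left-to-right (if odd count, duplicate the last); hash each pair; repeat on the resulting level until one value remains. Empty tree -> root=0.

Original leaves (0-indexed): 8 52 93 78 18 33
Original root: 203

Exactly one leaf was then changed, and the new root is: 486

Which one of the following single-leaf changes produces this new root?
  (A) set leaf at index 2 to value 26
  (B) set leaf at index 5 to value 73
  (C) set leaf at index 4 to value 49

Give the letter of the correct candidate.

Answer: B

Derivation:
Original leaves: [8, 52, 93, 78, 18, 33]
Target new root: 486
Try each candidate change and compute the resulting root:
Candidate A: set leaf[2] = 26 -> leaves = [8, 52, 26, 78, 18, 33]
  L0: [8, 52, 26, 78, 18, 33]
  L1: h(8,52)=(8*31+52)%997=300 h(26,78)=(26*31+78)%997=884 h(18,33)=(18*31+33)%997=591 -> [300, 884, 591]
  L2: h(300,884)=(300*31+884)%997=214 h(591,591)=(591*31+591)%997=966 -> [214, 966]
  L3: h(214,966)=(214*31+966)%997=621 -> [621]
  root = 621 != target 486
Candidate B: set leaf[5] = 73 -> leaves = [8, 52, 93, 78, 18, 73]
  L0: [8, 52, 93, 78, 18, 73]
  L1: h(8,52)=(8*31+52)%997=300 h(93,78)=(93*31+78)%997=967 h(18,73)=(18*31+73)%997=631 -> [300, 967, 631]
  L2: h(300,967)=(300*31+967)%997=297 h(631,631)=(631*31+631)%997=252 -> [297, 252]
  L3: h(297,252)=(297*31+252)%997=486 -> [486]
  root = 486 == target 486  ** MATCH **
Candidate C: set leaf[4] = 49 -> leaves = [8, 52, 93, 78, 49, 33]
  L0: [8, 52, 93, 78, 49, 33]
  L1: h(8,52)=(8*31+52)%997=300 h(93,78)=(93*31+78)%997=967 h(49,33)=(49*31+33)%997=555 -> [300, 967, 555]
  L2: h(300,967)=(300*31+967)%997=297 h(555,555)=(555*31+555)%997=811 -> [297, 811]
  L3: h(297,811)=(297*31+811)%997=48 -> [48]
  root = 48 != target 486
Candidate B produces the target root.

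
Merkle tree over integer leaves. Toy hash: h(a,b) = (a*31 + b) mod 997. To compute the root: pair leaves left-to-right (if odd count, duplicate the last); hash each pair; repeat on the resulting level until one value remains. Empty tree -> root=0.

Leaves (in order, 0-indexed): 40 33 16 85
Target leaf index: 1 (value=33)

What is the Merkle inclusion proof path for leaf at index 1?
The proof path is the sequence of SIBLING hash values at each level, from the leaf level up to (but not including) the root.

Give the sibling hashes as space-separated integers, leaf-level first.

L0 (leaves): [40, 33, 16, 85], target index=1
L1: h(40,33)=(40*31+33)%997=276 [pair 0] h(16,85)=(16*31+85)%997=581 [pair 1] -> [276, 581]
  Sibling for proof at L0: 40
L2: h(276,581)=(276*31+581)%997=164 [pair 0] -> [164]
  Sibling for proof at L1: 581
Root: 164
Proof path (sibling hashes from leaf to root): [40, 581]

Answer: 40 581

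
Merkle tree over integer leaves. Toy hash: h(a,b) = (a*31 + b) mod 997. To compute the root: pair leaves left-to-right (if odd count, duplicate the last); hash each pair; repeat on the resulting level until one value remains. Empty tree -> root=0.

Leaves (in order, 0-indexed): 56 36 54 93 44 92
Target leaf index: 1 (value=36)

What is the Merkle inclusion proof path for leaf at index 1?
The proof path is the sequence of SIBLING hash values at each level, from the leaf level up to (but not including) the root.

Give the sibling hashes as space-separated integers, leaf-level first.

L0 (leaves): [56, 36, 54, 93, 44, 92], target index=1
L1: h(56,36)=(56*31+36)%997=775 [pair 0] h(54,93)=(54*31+93)%997=770 [pair 1] h(44,92)=(44*31+92)%997=459 [pair 2] -> [775, 770, 459]
  Sibling for proof at L0: 56
L2: h(775,770)=(775*31+770)%997=867 [pair 0] h(459,459)=(459*31+459)%997=730 [pair 1] -> [867, 730]
  Sibling for proof at L1: 770
L3: h(867,730)=(867*31+730)%997=688 [pair 0] -> [688]
  Sibling for proof at L2: 730
Root: 688
Proof path (sibling hashes from leaf to root): [56, 770, 730]

Answer: 56 770 730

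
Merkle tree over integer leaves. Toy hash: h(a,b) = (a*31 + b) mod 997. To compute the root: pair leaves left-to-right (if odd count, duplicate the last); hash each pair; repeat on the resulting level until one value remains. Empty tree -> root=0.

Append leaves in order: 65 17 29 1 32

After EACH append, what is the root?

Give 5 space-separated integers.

After append 65 (leaves=[65]):
  L0: [65]
  root=65
After append 17 (leaves=[65, 17]):
  L0: [65, 17]
  L1: h(65,17)=(65*31+17)%997=38 -> [38]
  root=38
After append 29 (leaves=[65, 17, 29]):
  L0: [65, 17, 29]
  L1: h(65,17)=(65*31+17)%997=38 h(29,29)=(29*31+29)%997=928 -> [38, 928]
  L2: h(38,928)=(38*31+928)%997=112 -> [112]
  root=112
After append 1 (leaves=[65, 17, 29, 1]):
  L0: [65, 17, 29, 1]
  L1: h(65,17)=(65*31+17)%997=38 h(29,1)=(29*31+1)%997=900 -> [38, 900]
  L2: h(38,900)=(38*31+900)%997=84 -> [84]
  root=84
After append 32 (leaves=[65, 17, 29, 1, 32]):
  L0: [65, 17, 29, 1, 32]
  L1: h(65,17)=(65*31+17)%997=38 h(29,1)=(29*31+1)%997=900 h(32,32)=(32*31+32)%997=27 -> [38, 900, 27]
  L2: h(38,900)=(38*31+900)%997=84 h(27,27)=(27*31+27)%997=864 -> [84, 864]
  L3: h(84,864)=(84*31+864)%997=477 -> [477]
  root=477

Answer: 65 38 112 84 477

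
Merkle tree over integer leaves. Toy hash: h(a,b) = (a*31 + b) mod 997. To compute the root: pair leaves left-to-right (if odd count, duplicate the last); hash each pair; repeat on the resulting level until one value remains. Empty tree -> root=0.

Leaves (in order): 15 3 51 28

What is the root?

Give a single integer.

L0: [15, 3, 51, 28]
L1: h(15,3)=(15*31+3)%997=468 h(51,28)=(51*31+28)%997=612 -> [468, 612]
L2: h(468,612)=(468*31+612)%997=165 -> [165]

Answer: 165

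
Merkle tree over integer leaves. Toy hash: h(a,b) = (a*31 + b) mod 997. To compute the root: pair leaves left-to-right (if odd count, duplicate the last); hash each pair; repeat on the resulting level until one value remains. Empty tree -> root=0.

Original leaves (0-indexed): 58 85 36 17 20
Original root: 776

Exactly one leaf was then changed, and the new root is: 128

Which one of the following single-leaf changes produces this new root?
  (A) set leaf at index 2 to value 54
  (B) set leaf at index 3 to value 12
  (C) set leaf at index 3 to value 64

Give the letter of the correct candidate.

Original leaves: [58, 85, 36, 17, 20]
Target new root: 128
Try each candidate change and compute the resulting root:
Candidate A: set leaf[2] = 54 -> leaves = [58, 85, 54, 17, 20]
  L0: [58, 85, 54, 17, 20]
  L1: h(58,85)=(58*31+85)%997=886 h(54,17)=(54*31+17)%997=694 h(20,20)=(20*31+20)%997=640 -> [886, 694, 640]
  L2: h(886,694)=(886*31+694)%997=244 h(640,640)=(640*31+640)%997=540 -> [244, 540]
  L3: h(244,540)=(244*31+540)%997=128 -> [128]
  root = 128 == target 128  ** MATCH **
Candidate B: set leaf[3] = 12 -> leaves = [58, 85, 36, 12, 20]
  L0: [58, 85, 36, 12, 20]
  L1: h(58,85)=(58*31+85)%997=886 h(36,12)=(36*31+12)%997=131 h(20,20)=(20*31+20)%997=640 -> [886, 131, 640]
  L2: h(886,131)=(886*31+131)%997=678 h(640,640)=(640*31+640)%997=540 -> [678, 540]
  L3: h(678,540)=(678*31+540)%997=621 -> [621]
  root = 621 != target 128
Candidate C: set leaf[3] = 64 -> leaves = [58, 85, 36, 64, 20]
  L0: [58, 85, 36, 64, 20]
  L1: h(58,85)=(58*31+85)%997=886 h(36,64)=(36*31+64)%997=183 h(20,20)=(20*31+20)%997=640 -> [886, 183, 640]
  L2: h(886,183)=(886*31+183)%997=730 h(640,640)=(640*31+640)%997=540 -> [730, 540]
  L3: h(730,540)=(730*31+540)%997=239 -> [239]
  root = 239 != target 128
Candidate A produces the target root.

Answer: A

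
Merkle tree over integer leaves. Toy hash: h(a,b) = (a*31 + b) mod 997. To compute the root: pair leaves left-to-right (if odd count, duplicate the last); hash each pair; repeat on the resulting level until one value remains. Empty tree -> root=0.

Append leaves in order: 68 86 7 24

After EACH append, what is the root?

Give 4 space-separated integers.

Answer: 68 200 442 459

Derivation:
After append 68 (leaves=[68]):
  L0: [68]
  root=68
After append 86 (leaves=[68, 86]):
  L0: [68, 86]
  L1: h(68,86)=(68*31+86)%997=200 -> [200]
  root=200
After append 7 (leaves=[68, 86, 7]):
  L0: [68, 86, 7]
  L1: h(68,86)=(68*31+86)%997=200 h(7,7)=(7*31+7)%997=224 -> [200, 224]
  L2: h(200,224)=(200*31+224)%997=442 -> [442]
  root=442
After append 24 (leaves=[68, 86, 7, 24]):
  L0: [68, 86, 7, 24]
  L1: h(68,86)=(68*31+86)%997=200 h(7,24)=(7*31+24)%997=241 -> [200, 241]
  L2: h(200,241)=(200*31+241)%997=459 -> [459]
  root=459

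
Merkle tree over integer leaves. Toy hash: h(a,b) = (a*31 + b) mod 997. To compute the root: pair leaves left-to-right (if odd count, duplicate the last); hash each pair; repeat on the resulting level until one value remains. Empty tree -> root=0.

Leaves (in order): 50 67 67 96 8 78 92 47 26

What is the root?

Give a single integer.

L0: [50, 67, 67, 96, 8, 78, 92, 47, 26]
L1: h(50,67)=(50*31+67)%997=620 h(67,96)=(67*31+96)%997=179 h(8,78)=(8*31+78)%997=326 h(92,47)=(92*31+47)%997=905 h(26,26)=(26*31+26)%997=832 -> [620, 179, 326, 905, 832]
L2: h(620,179)=(620*31+179)%997=456 h(326,905)=(326*31+905)%997=44 h(832,832)=(832*31+832)%997=702 -> [456, 44, 702]
L3: h(456,44)=(456*31+44)%997=222 h(702,702)=(702*31+702)%997=530 -> [222, 530]
L4: h(222,530)=(222*31+530)%997=433 -> [433]

Answer: 433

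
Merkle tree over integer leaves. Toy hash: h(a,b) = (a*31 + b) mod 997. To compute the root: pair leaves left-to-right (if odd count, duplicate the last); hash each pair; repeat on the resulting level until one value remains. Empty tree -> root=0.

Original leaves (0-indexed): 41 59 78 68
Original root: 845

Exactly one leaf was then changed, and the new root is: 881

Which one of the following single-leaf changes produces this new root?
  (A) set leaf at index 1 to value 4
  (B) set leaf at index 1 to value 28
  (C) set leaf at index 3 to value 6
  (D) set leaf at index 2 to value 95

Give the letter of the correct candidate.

Original leaves: [41, 59, 78, 68]
Target new root: 881
Try each candidate change and compute the resulting root:
Candidate A: set leaf[1] = 4 -> leaves = [41, 4, 78, 68]
  L0: [41, 4, 78, 68]
  L1: h(41,4)=(41*31+4)%997=278 h(78,68)=(78*31+68)%997=492 -> [278, 492]
  L2: h(278,492)=(278*31+492)%997=137 -> [137]
  root = 137 != target 881
Candidate B: set leaf[1] = 28 -> leaves = [41, 28, 78, 68]
  L0: [41, 28, 78, 68]
  L1: h(41,28)=(41*31+28)%997=302 h(78,68)=(78*31+68)%997=492 -> [302, 492]
  L2: h(302,492)=(302*31+492)%997=881 -> [881]
  root = 881 == target 881  ** MATCH **
Candidate C: set leaf[3] = 6 -> leaves = [41, 59, 78, 6]
  L0: [41, 59, 78, 6]
  L1: h(41,59)=(41*31+59)%997=333 h(78,6)=(78*31+6)%997=430 -> [333, 430]
  L2: h(333,430)=(333*31+430)%997=783 -> [783]
  root = 783 != target 881
Candidate D: set leaf[2] = 95 -> leaves = [41, 59, 95, 68]
  L0: [41, 59, 95, 68]
  L1: h(41,59)=(41*31+59)%997=333 h(95,68)=(95*31+68)%997=22 -> [333, 22]
  L2: h(333,22)=(333*31+22)%997=375 -> [375]
  root = 375 != target 881
Candidate B produces the target root.

Answer: B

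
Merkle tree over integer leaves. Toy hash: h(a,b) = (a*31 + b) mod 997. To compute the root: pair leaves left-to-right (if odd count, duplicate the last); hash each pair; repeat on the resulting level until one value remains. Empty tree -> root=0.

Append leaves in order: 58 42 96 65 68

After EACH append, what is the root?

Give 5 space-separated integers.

Answer: 58 843 292 261 954

Derivation:
After append 58 (leaves=[58]):
  L0: [58]
  root=58
After append 42 (leaves=[58, 42]):
  L0: [58, 42]
  L1: h(58,42)=(58*31+42)%997=843 -> [843]
  root=843
After append 96 (leaves=[58, 42, 96]):
  L0: [58, 42, 96]
  L1: h(58,42)=(58*31+42)%997=843 h(96,96)=(96*31+96)%997=81 -> [843, 81]
  L2: h(843,81)=(843*31+81)%997=292 -> [292]
  root=292
After append 65 (leaves=[58, 42, 96, 65]):
  L0: [58, 42, 96, 65]
  L1: h(58,42)=(58*31+42)%997=843 h(96,65)=(96*31+65)%997=50 -> [843, 50]
  L2: h(843,50)=(843*31+50)%997=261 -> [261]
  root=261
After append 68 (leaves=[58, 42, 96, 65, 68]):
  L0: [58, 42, 96, 65, 68]
  L1: h(58,42)=(58*31+42)%997=843 h(96,65)=(96*31+65)%997=50 h(68,68)=(68*31+68)%997=182 -> [843, 50, 182]
  L2: h(843,50)=(843*31+50)%997=261 h(182,182)=(182*31+182)%997=839 -> [261, 839]
  L3: h(261,839)=(261*31+839)%997=954 -> [954]
  root=954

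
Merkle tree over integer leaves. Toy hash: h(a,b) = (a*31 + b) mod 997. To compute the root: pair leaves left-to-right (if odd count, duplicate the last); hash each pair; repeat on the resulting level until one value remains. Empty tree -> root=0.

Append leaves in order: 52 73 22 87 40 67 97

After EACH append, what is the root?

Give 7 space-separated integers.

After append 52 (leaves=[52]):
  L0: [52]
  root=52
After append 73 (leaves=[52, 73]):
  L0: [52, 73]
  L1: h(52,73)=(52*31+73)%997=688 -> [688]
  root=688
After append 22 (leaves=[52, 73, 22]):
  L0: [52, 73, 22]
  L1: h(52,73)=(52*31+73)%997=688 h(22,22)=(22*31+22)%997=704 -> [688, 704]
  L2: h(688,704)=(688*31+704)%997=98 -> [98]
  root=98
After append 87 (leaves=[52, 73, 22, 87]):
  L0: [52, 73, 22, 87]
  L1: h(52,73)=(52*31+73)%997=688 h(22,87)=(22*31+87)%997=769 -> [688, 769]
  L2: h(688,769)=(688*31+769)%997=163 -> [163]
  root=163
After append 40 (leaves=[52, 73, 22, 87, 40]):
  L0: [52, 73, 22, 87, 40]
  L1: h(52,73)=(52*31+73)%997=688 h(22,87)=(22*31+87)%997=769 h(40,40)=(40*31+40)%997=283 -> [688, 769, 283]
  L2: h(688,769)=(688*31+769)%997=163 h(283,283)=(283*31+283)%997=83 -> [163, 83]
  L3: h(163,83)=(163*31+83)%997=151 -> [151]
  root=151
After append 67 (leaves=[52, 73, 22, 87, 40, 67]):
  L0: [52, 73, 22, 87, 40, 67]
  L1: h(52,73)=(52*31+73)%997=688 h(22,87)=(22*31+87)%997=769 h(40,67)=(40*31+67)%997=310 -> [688, 769, 310]
  L2: h(688,769)=(688*31+769)%997=163 h(310,310)=(310*31+310)%997=947 -> [163, 947]
  L3: h(163,947)=(163*31+947)%997=18 -> [18]
  root=18
After append 97 (leaves=[52, 73, 22, 87, 40, 67, 97]):
  L0: [52, 73, 22, 87, 40, 67, 97]
  L1: h(52,73)=(52*31+73)%997=688 h(22,87)=(22*31+87)%997=769 h(40,67)=(40*31+67)%997=310 h(97,97)=(97*31+97)%997=113 -> [688, 769, 310, 113]
  L2: h(688,769)=(688*31+769)%997=163 h(310,113)=(310*31+113)%997=750 -> [163, 750]
  L3: h(163,750)=(163*31+750)%997=818 -> [818]
  root=818

Answer: 52 688 98 163 151 18 818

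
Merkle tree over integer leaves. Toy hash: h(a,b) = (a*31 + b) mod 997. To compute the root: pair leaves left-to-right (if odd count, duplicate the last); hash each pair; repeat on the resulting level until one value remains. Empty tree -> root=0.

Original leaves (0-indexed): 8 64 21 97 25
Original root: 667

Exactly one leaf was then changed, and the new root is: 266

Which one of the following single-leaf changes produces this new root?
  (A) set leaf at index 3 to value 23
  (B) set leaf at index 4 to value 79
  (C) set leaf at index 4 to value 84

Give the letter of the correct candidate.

Answer: C

Derivation:
Original leaves: [8, 64, 21, 97, 25]
Target new root: 266
Try each candidate change and compute the resulting root:
Candidate A: set leaf[3] = 23 -> leaves = [8, 64, 21, 23, 25]
  L0: [8, 64, 21, 23, 25]
  L1: h(8,64)=(8*31+64)%997=312 h(21,23)=(21*31+23)%997=674 h(25,25)=(25*31+25)%997=800 -> [312, 674, 800]
  L2: h(312,674)=(312*31+674)%997=376 h(800,800)=(800*31+800)%997=675 -> [376, 675]
  L3: h(376,675)=(376*31+675)%997=367 -> [367]
  root = 367 != target 266
Candidate B: set leaf[4] = 79 -> leaves = [8, 64, 21, 97, 79]
  L0: [8, 64, 21, 97, 79]
  L1: h(8,64)=(8*31+64)%997=312 h(21,97)=(21*31+97)%997=748 h(79,79)=(79*31+79)%997=534 -> [312, 748, 534]
  L2: h(312,748)=(312*31+748)%997=450 h(534,534)=(534*31+534)%997=139 -> [450, 139]
  L3: h(450,139)=(450*31+139)%997=131 -> [131]
  root = 131 != target 266
Candidate C: set leaf[4] = 84 -> leaves = [8, 64, 21, 97, 84]
  L0: [8, 64, 21, 97, 84]
  L1: h(8,64)=(8*31+64)%997=312 h(21,97)=(21*31+97)%997=748 h(84,84)=(84*31+84)%997=694 -> [312, 748, 694]
  L2: h(312,748)=(312*31+748)%997=450 h(694,694)=(694*31+694)%997=274 -> [450, 274]
  L3: h(450,274)=(450*31+274)%997=266 -> [266]
  root = 266 == target 266  ** MATCH **
Candidate C produces the target root.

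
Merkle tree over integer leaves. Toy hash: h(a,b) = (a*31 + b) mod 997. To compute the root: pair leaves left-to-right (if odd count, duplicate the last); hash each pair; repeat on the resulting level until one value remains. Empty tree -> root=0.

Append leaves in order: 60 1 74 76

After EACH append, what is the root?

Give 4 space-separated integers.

After append 60 (leaves=[60]):
  L0: [60]
  root=60
After append 1 (leaves=[60, 1]):
  L0: [60, 1]
  L1: h(60,1)=(60*31+1)%997=864 -> [864]
  root=864
After append 74 (leaves=[60, 1, 74]):
  L0: [60, 1, 74]
  L1: h(60,1)=(60*31+1)%997=864 h(74,74)=(74*31+74)%997=374 -> [864, 374]
  L2: h(864,374)=(864*31+374)%997=239 -> [239]
  root=239
After append 76 (leaves=[60, 1, 74, 76]):
  L0: [60, 1, 74, 76]
  L1: h(60,1)=(60*31+1)%997=864 h(74,76)=(74*31+76)%997=376 -> [864, 376]
  L2: h(864,376)=(864*31+376)%997=241 -> [241]
  root=241

Answer: 60 864 239 241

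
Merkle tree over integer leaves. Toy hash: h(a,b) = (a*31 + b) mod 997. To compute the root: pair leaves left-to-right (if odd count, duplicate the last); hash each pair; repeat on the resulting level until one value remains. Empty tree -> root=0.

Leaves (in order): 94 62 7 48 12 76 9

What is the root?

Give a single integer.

Answer: 0

Derivation:
L0: [94, 62, 7, 48, 12, 76, 9]
L1: h(94,62)=(94*31+62)%997=982 h(7,48)=(7*31+48)%997=265 h(12,76)=(12*31+76)%997=448 h(9,9)=(9*31+9)%997=288 -> [982, 265, 448, 288]
L2: h(982,265)=(982*31+265)%997=797 h(448,288)=(448*31+288)%997=218 -> [797, 218]
L3: h(797,218)=(797*31+218)%997=0 -> [0]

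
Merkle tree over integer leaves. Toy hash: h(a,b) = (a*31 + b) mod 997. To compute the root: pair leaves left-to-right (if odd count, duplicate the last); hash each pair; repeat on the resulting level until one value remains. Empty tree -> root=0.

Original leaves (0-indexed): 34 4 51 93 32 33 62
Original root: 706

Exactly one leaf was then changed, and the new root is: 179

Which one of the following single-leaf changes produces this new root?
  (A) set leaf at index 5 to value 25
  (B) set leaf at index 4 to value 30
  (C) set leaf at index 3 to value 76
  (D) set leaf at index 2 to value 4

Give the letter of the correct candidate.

Original leaves: [34, 4, 51, 93, 32, 33, 62]
Target new root: 179
Try each candidate change and compute the resulting root:
Candidate A: set leaf[5] = 25 -> leaves = [34, 4, 51, 93, 32, 25, 62]
  L0: [34, 4, 51, 93, 32, 25, 62]
  L1: h(34,4)=(34*31+4)%997=61 h(51,93)=(51*31+93)%997=677 h(32,25)=(32*31+25)%997=20 h(62,62)=(62*31+62)%997=987 -> [61, 677, 20, 987]
  L2: h(61,677)=(61*31+677)%997=574 h(20,987)=(20*31+987)%997=610 -> [574, 610]
  L3: h(574,610)=(574*31+610)%997=458 -> [458]
  root = 458 != target 179
Candidate B: set leaf[4] = 30 -> leaves = [34, 4, 51, 93, 30, 33, 62]
  L0: [34, 4, 51, 93, 30, 33, 62]
  L1: h(34,4)=(34*31+4)%997=61 h(51,93)=(51*31+93)%997=677 h(30,33)=(30*31+33)%997=963 h(62,62)=(62*31+62)%997=987 -> [61, 677, 963, 987]
  L2: h(61,677)=(61*31+677)%997=574 h(963,987)=(963*31+987)%997=930 -> [574, 930]
  L3: h(574,930)=(574*31+930)%997=778 -> [778]
  root = 778 != target 179
Candidate C: set leaf[3] = 76 -> leaves = [34, 4, 51, 76, 32, 33, 62]
  L0: [34, 4, 51, 76, 32, 33, 62]
  L1: h(34,4)=(34*31+4)%997=61 h(51,76)=(51*31+76)%997=660 h(32,33)=(32*31+33)%997=28 h(62,62)=(62*31+62)%997=987 -> [61, 660, 28, 987]
  L2: h(61,660)=(61*31+660)%997=557 h(28,987)=(28*31+987)%997=858 -> [557, 858]
  L3: h(557,858)=(557*31+858)%997=179 -> [179]
  root = 179 == target 179  ** MATCH **
Candidate D: set leaf[2] = 4 -> leaves = [34, 4, 4, 93, 32, 33, 62]
  L0: [34, 4, 4, 93, 32, 33, 62]
  L1: h(34,4)=(34*31+4)%997=61 h(4,93)=(4*31+93)%997=217 h(32,33)=(32*31+33)%997=28 h(62,62)=(62*31+62)%997=987 -> [61, 217, 28, 987]
  L2: h(61,217)=(61*31+217)%997=114 h(28,987)=(28*31+987)%997=858 -> [114, 858]
  L3: h(114,858)=(114*31+858)%997=404 -> [404]
  root = 404 != target 179
Candidate C produces the target root.

Answer: C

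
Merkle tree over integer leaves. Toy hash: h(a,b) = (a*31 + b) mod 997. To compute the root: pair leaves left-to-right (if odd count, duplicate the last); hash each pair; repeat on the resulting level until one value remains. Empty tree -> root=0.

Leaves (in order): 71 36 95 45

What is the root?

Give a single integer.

L0: [71, 36, 95, 45]
L1: h(71,36)=(71*31+36)%997=243 h(95,45)=(95*31+45)%997=996 -> [243, 996]
L2: h(243,996)=(243*31+996)%997=553 -> [553]

Answer: 553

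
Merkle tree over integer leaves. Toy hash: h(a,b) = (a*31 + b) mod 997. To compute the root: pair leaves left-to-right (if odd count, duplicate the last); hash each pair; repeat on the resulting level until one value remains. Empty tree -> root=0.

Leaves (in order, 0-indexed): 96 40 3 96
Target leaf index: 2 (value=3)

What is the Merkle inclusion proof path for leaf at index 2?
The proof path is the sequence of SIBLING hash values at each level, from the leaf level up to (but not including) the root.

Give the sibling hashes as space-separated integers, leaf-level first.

L0 (leaves): [96, 40, 3, 96], target index=2
L1: h(96,40)=(96*31+40)%997=25 [pair 0] h(3,96)=(3*31+96)%997=189 [pair 1] -> [25, 189]
  Sibling for proof at L0: 96
L2: h(25,189)=(25*31+189)%997=964 [pair 0] -> [964]
  Sibling for proof at L1: 25
Root: 964
Proof path (sibling hashes from leaf to root): [96, 25]

Answer: 96 25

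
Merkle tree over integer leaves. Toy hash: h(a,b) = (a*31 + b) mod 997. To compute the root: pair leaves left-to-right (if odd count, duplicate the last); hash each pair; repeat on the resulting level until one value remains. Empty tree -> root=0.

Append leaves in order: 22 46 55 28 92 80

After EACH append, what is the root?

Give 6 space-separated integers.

Answer: 22 728 400 373 89 702

Derivation:
After append 22 (leaves=[22]):
  L0: [22]
  root=22
After append 46 (leaves=[22, 46]):
  L0: [22, 46]
  L1: h(22,46)=(22*31+46)%997=728 -> [728]
  root=728
After append 55 (leaves=[22, 46, 55]):
  L0: [22, 46, 55]
  L1: h(22,46)=(22*31+46)%997=728 h(55,55)=(55*31+55)%997=763 -> [728, 763]
  L2: h(728,763)=(728*31+763)%997=400 -> [400]
  root=400
After append 28 (leaves=[22, 46, 55, 28]):
  L0: [22, 46, 55, 28]
  L1: h(22,46)=(22*31+46)%997=728 h(55,28)=(55*31+28)%997=736 -> [728, 736]
  L2: h(728,736)=(728*31+736)%997=373 -> [373]
  root=373
After append 92 (leaves=[22, 46, 55, 28, 92]):
  L0: [22, 46, 55, 28, 92]
  L1: h(22,46)=(22*31+46)%997=728 h(55,28)=(55*31+28)%997=736 h(92,92)=(92*31+92)%997=950 -> [728, 736, 950]
  L2: h(728,736)=(728*31+736)%997=373 h(950,950)=(950*31+950)%997=490 -> [373, 490]
  L3: h(373,490)=(373*31+490)%997=89 -> [89]
  root=89
After append 80 (leaves=[22, 46, 55, 28, 92, 80]):
  L0: [22, 46, 55, 28, 92, 80]
  L1: h(22,46)=(22*31+46)%997=728 h(55,28)=(55*31+28)%997=736 h(92,80)=(92*31+80)%997=938 -> [728, 736, 938]
  L2: h(728,736)=(728*31+736)%997=373 h(938,938)=(938*31+938)%997=106 -> [373, 106]
  L3: h(373,106)=(373*31+106)%997=702 -> [702]
  root=702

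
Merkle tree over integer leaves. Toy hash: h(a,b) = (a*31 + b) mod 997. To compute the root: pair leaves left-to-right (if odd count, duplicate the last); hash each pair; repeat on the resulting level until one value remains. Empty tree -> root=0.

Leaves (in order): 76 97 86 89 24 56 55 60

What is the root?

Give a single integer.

L0: [76, 97, 86, 89, 24, 56, 55, 60]
L1: h(76,97)=(76*31+97)%997=459 h(86,89)=(86*31+89)%997=761 h(24,56)=(24*31+56)%997=800 h(55,60)=(55*31+60)%997=768 -> [459, 761, 800, 768]
L2: h(459,761)=(459*31+761)%997=35 h(800,768)=(800*31+768)%997=643 -> [35, 643]
L3: h(35,643)=(35*31+643)%997=731 -> [731]

Answer: 731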